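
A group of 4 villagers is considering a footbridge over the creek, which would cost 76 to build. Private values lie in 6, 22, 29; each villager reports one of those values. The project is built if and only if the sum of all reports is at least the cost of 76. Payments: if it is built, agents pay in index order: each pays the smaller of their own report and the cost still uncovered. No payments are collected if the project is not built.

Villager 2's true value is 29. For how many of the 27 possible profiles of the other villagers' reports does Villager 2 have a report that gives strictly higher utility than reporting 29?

Others report (6, 22, 29): truth gives 0; report 22 gives 7 > 0. Violating.
Others report (6, 29, 22): truth gives 0; report 22 gives 7 > 0. Violating.
Others report (6, 29, 29): truth gives 0; report 22 gives 7 > 0. Violating.
Others report (22, 6, 29): truth gives 0; report 22 gives 7 > 0. Violating.
Others report (6, 6, 6): truth gives 0; no alternative beats it.
Others report (6, 6, 22): truth gives 0; no alternative beats it.
(Checking all 27 profiles: 17 have a profitable deviation, 10 do not.)

17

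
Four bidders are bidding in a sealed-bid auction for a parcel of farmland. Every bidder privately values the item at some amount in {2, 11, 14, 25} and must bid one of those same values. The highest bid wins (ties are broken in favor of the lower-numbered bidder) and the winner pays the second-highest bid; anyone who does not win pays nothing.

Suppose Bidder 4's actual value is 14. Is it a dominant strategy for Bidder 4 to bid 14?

Yes

Check each profile of the others' bids and compare truth against every alternative bid.
Others bid (2, 2, 2): truth gives 12, best alternative gives 12.
Others bid (2, 2, 11): truth gives 3, best alternative gives 3.
Others bid (2, 11, 2): truth gives 3, best alternative gives 3.
Others bid (2, 11, 11): truth gives 3, best alternative gives 3.
Others bid (11, 2, 2): truth gives 3, best alternative gives 3.
Others bid (11, 2, 11): truth gives 3, best alternative gives 3.
(Remaining 58 profiles checked similarly; truth is weakly best in each.)
In every case the truthful bid is at least as good as any alternative, so it is a dominant strategy.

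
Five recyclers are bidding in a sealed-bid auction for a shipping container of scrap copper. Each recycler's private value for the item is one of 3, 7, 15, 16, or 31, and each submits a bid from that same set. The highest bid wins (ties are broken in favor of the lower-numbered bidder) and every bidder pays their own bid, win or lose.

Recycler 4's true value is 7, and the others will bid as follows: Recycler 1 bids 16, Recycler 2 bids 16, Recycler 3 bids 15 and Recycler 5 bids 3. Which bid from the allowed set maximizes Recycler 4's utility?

Bid 3: loses but pays 3, utility -3.
Bid 7: loses but pays 7, utility -7.
Bid 15: loses but pays 15, utility -15.
Bid 16: loses but pays 16, utility -16.
Bid 31: wins, pays 31, utility 7 - 31 = -24.
The best choice is 3 with utility -3.

3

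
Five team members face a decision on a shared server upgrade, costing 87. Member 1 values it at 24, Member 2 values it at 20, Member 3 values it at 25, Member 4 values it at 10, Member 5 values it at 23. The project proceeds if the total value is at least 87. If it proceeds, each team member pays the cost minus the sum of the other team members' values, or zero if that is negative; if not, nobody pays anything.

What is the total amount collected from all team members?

Total value 102 ≥ cost 87, so it is built.
Member 1: others sum to 78; max(0, 87 - 78) = 9.
Member 2: others sum to 82; max(0, 87 - 82) = 5.
Member 3: others sum to 77; max(0, 87 - 77) = 10.
Member 4: others sum to 92; max(0, 87 - 92) = 0.
Member 5: others sum to 79; max(0, 87 - 79) = 8.
Total collected = 9 + 5 + 10 + 0 + 8 = 32.

32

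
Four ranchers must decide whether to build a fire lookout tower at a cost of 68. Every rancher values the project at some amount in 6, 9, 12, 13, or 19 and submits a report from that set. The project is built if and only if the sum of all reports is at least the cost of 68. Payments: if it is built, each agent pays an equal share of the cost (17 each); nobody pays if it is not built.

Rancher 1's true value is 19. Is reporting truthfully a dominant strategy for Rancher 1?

Check each profile of the others' reports and compare truth against every alternative report.
Others report (12, 19, 19): truth gives 2, best alternative gives 0.
Others report (13, 19, 19): truth gives 2, best alternative gives 0.
Others report (19, 12, 19): truth gives 2, best alternative gives 0.
Others report (19, 13, 19): truth gives 2, best alternative gives 0.
Others report (19, 19, 12): truth gives 2, best alternative gives 0.
Others report (19, 19, 13): truth gives 2, best alternative gives 0.
(Remaining 119 profiles checked similarly; truth is weakly best in each.)
In every case the truthful report is at least as good as any alternative, so it is a dominant strategy.

Yes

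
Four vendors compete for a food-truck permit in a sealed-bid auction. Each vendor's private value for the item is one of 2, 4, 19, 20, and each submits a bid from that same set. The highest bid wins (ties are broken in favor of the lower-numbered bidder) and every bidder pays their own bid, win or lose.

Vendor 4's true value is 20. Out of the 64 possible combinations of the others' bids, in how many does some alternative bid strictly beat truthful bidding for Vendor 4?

Others bid (2, 2, 2): truth gives 0; bid 4 gives 16 > 0. Violating.
Others bid (2, 2, 4): truth gives 0; bid 19 gives 1 > 0. Violating.
Others bid (2, 2, 20): truth gives -20; bid 2 gives -2 > -20. Violating.
Others bid (2, 4, 2): truth gives 0; bid 19 gives 1 > 0. Violating.
Others bid (2, 2, 19): truth gives 0; no alternative beats it.
Others bid (2, 4, 19): truth gives 0; no alternative beats it.
(Checking all 64 profiles: 45 have a profitable deviation, 19 do not.)

45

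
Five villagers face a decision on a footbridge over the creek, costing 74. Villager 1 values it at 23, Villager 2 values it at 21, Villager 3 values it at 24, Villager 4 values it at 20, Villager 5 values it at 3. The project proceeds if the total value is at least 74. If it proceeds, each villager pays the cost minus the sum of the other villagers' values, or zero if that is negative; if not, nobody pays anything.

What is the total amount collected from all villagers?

20

Total value 91 ≥ cost 74, so it is built.
Villager 1: others sum to 68; max(0, 74 - 68) = 6.
Villager 2: others sum to 70; max(0, 74 - 70) = 4.
Villager 3: others sum to 67; max(0, 74 - 67) = 7.
Villager 4: others sum to 71; max(0, 74 - 71) = 3.
Villager 5: others sum to 88; max(0, 74 - 88) = 0.
Total collected = 6 + 4 + 7 + 3 + 0 = 20.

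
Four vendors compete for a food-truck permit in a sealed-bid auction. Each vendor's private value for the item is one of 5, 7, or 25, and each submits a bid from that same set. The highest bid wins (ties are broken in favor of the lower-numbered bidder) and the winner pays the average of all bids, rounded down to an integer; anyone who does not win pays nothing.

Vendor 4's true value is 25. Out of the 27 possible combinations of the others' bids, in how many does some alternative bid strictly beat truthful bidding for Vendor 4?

1

Others bid (5, 5, 5): truth gives 15; bid 7 gives 20 > 15. Violating.
Others bid (5, 5, 7): truth gives 15; no alternative beats it.
Others bid (5, 5, 25): truth gives 0; no alternative beats it.
(Checking all 27 profiles: 1 has a profitable deviation, 26 do not.)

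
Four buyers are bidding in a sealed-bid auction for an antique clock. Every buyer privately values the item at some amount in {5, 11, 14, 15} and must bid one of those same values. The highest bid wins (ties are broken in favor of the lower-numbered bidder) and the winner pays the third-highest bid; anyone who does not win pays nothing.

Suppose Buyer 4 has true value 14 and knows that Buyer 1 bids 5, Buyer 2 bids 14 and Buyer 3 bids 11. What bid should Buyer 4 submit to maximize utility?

15

Bid 5: loses, pays 0, utility 0.
Bid 11: loses, pays 0, utility 0.
Bid 14: loses, pays 0, utility 0.
Bid 15: wins, pays 11, utility 14 - 11 = 3.
The best choice is 15 with utility 3.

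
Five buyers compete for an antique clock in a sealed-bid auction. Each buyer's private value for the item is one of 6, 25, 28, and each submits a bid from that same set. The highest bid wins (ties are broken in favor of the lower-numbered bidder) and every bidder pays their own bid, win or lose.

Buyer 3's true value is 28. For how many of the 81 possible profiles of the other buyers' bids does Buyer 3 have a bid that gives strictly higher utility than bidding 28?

Others bid (6, 6, 6, 6): truth gives 0; bid 25 gives 3 > 0. Violating.
Others bid (6, 6, 6, 25): truth gives 0; bid 25 gives 3 > 0. Violating.
Others bid (6, 6, 25, 6): truth gives 0; bid 25 gives 3 > 0. Violating.
Others bid (6, 6, 25, 25): truth gives 0; bid 25 gives 3 > 0. Violating.
Others bid (6, 6, 6, 28): truth gives 0; no alternative beats it.
Others bid (6, 6, 25, 28): truth gives 0; no alternative beats it.
(Checking all 81 profiles: 49 have a profitable deviation, 32 do not.)

49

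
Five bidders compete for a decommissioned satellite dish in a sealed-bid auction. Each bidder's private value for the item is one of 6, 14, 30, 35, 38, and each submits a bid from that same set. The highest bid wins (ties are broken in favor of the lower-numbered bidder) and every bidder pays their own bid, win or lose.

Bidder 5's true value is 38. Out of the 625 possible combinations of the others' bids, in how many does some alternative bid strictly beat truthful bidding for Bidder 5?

450

Others bid (6, 6, 6, 6): truth gives 0; bid 14 gives 24 > 0. Violating.
Others bid (6, 6, 6, 14): truth gives 0; bid 30 gives 8 > 0. Violating.
Others bid (6, 6, 6, 30): truth gives 0; bid 35 gives 3 > 0. Violating.
Others bid (6, 6, 6, 38): truth gives -38; bid 6 gives -6 > -38. Violating.
Others bid (6, 6, 6, 35): truth gives 0; no alternative beats it.
Others bid (6, 6, 14, 35): truth gives 0; no alternative beats it.
(Checking all 625 profiles: 450 have a profitable deviation, 175 do not.)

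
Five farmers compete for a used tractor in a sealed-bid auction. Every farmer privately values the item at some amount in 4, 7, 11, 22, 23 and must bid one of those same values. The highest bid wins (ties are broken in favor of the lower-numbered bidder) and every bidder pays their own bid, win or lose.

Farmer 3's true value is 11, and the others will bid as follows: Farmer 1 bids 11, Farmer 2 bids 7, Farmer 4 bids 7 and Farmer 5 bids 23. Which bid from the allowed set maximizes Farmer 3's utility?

Bid 4: loses but pays 4, utility -4.
Bid 7: loses but pays 7, utility -7.
Bid 11: loses but pays 11, utility -11.
Bid 22: loses but pays 22, utility -22.
Bid 23: wins, pays 23, utility 11 - 23 = -12.
The best choice is 4 with utility -4.

4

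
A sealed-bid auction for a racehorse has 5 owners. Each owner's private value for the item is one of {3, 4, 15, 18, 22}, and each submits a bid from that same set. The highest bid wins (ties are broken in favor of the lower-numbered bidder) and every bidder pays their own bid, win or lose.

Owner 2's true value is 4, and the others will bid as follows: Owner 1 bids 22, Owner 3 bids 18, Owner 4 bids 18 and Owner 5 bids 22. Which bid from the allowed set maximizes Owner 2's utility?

3

Bid 3: loses but pays 3, utility -3.
Bid 4: loses but pays 4, utility -4.
Bid 15: loses but pays 15, utility -15.
Bid 18: loses but pays 18, utility -18.
Bid 22: loses but pays 22, utility -22.
The best choice is 3 with utility -3.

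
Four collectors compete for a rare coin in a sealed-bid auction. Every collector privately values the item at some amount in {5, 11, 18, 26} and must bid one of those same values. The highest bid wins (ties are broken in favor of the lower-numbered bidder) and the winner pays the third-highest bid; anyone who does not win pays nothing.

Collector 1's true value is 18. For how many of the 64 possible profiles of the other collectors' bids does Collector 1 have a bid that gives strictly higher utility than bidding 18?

Others bid (5, 5, 26): truth gives 0; bid 26 gives 13 > 0. Violating.
Others bid (5, 11, 26): truth gives 0; bid 26 gives 7 > 0. Violating.
Others bid (5, 26, 5): truth gives 0; bid 26 gives 13 > 0. Violating.
Others bid (5, 26, 11): truth gives 0; bid 26 gives 7 > 0. Violating.
Others bid (5, 5, 5): truth gives 13; no alternative beats it.
Others bid (5, 5, 11): truth gives 13; no alternative beats it.
(Checking all 64 profiles: 12 have a profitable deviation, 52 do not.)

12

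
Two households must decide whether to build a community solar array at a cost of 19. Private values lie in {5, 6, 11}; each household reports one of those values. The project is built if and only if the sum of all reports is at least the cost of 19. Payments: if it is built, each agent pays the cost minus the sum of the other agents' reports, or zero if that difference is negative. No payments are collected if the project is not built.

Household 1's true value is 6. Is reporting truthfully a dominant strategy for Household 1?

Check each profile of the others' reports and compare truth against every alternative report.
Others report (5): truth gives 0, best alternative gives 0.
Others report (6): truth gives 0, best alternative gives 0.
Others report (11): truth gives 0, best alternative gives 0.
In every case the truthful report is at least as good as any alternative, so it is a dominant strategy.

Yes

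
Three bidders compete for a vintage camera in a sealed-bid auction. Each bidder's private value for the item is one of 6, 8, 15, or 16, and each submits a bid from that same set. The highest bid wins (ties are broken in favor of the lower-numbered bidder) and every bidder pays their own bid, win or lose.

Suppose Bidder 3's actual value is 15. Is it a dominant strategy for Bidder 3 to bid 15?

Consider the case where Bidder 1 bids 6 and Bidder 2 bids 6.
Truthful bid 15: wins, pays 15, utility 15 - 15 = 0.
Bid 8 instead: wins, pays 8, utility 15 - 8 = 7.
Since 7 > 0, bidding 8 is strictly better here, so truthful bidding is not dominant.

No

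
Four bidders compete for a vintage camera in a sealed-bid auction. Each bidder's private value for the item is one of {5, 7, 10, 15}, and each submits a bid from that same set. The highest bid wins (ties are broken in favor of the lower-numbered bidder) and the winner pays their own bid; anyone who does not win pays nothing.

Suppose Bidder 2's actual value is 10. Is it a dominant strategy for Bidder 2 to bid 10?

Consider the case where Bidder 1 bids 5, Bidder 3 bids 5 and Bidder 4 bids 5.
Truthful bid 10: wins, pays 10, utility 10 - 10 = 0.
Bid 7 instead: wins, pays 7, utility 10 - 7 = 3.
Since 3 > 0, bidding 7 is strictly better here, so truthful bidding is not dominant.

No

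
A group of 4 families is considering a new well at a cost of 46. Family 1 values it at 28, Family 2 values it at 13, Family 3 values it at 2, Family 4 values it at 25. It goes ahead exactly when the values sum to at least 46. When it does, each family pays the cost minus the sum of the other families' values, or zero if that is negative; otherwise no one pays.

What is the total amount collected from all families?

9

Total value 68 ≥ cost 46, so it is built.
Family 1: others sum to 40; max(0, 46 - 40) = 6.
Family 2: others sum to 55; max(0, 46 - 55) = 0.
Family 3: others sum to 66; max(0, 46 - 66) = 0.
Family 4: others sum to 43; max(0, 46 - 43) = 3.
Total collected = 6 + 0 + 0 + 3 = 9.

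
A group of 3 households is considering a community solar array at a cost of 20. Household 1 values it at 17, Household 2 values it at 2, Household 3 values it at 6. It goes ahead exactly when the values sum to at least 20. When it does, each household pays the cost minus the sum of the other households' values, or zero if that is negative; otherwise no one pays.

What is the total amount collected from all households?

Total value 25 ≥ cost 20, so it is built.
Household 1: others sum to 8; max(0, 20 - 8) = 12.
Household 2: others sum to 23; max(0, 20 - 23) = 0.
Household 3: others sum to 19; max(0, 20 - 19) = 1.
Total collected = 12 + 0 + 1 = 13.

13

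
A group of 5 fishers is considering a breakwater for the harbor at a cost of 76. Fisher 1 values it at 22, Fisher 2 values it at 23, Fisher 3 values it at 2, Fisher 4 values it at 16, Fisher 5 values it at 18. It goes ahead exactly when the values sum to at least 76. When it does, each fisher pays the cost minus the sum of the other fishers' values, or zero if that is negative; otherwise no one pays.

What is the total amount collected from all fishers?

Total value 81 ≥ cost 76, so it is built.
Fisher 1: others sum to 59; max(0, 76 - 59) = 17.
Fisher 2: others sum to 58; max(0, 76 - 58) = 18.
Fisher 3: others sum to 79; max(0, 76 - 79) = 0.
Fisher 4: others sum to 65; max(0, 76 - 65) = 11.
Fisher 5: others sum to 63; max(0, 76 - 63) = 13.
Total collected = 17 + 18 + 0 + 11 + 13 = 59.

59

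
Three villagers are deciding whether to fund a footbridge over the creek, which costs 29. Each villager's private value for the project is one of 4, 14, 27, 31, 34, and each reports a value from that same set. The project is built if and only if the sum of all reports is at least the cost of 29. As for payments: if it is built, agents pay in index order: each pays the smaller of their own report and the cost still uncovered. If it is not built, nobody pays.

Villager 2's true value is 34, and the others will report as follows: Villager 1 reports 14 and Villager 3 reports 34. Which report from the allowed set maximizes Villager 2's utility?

4

Report 4: project built, pays 4, utility 34 - 4 = 30.
Report 14: project built, pays 14, utility 34 - 14 = 20.
Report 27: project built, pays 15, utility 34 - 15 = 19.
Report 31: project built, pays 15, utility 34 - 15 = 19.
Report 34: project built, pays 15, utility 34 - 15 = 19.
The best choice is 4 with utility 30.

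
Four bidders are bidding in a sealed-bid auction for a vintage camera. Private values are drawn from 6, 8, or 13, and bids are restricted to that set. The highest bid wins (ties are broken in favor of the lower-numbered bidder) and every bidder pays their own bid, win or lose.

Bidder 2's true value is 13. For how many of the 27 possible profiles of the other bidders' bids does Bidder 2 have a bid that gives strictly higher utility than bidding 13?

13

Others bid (6, 6, 6): truth gives 0; bid 8 gives 5 > 0. Violating.
Others bid (6, 6, 8): truth gives 0; bid 8 gives 5 > 0. Violating.
Others bid (6, 8, 6): truth gives 0; bid 8 gives 5 > 0. Violating.
Others bid (6, 8, 8): truth gives 0; bid 8 gives 5 > 0. Violating.
Others bid (6, 6, 13): truth gives 0; no alternative beats it.
Others bid (6, 8, 13): truth gives 0; no alternative beats it.
(Checking all 27 profiles: 13 have a profitable deviation, 14 do not.)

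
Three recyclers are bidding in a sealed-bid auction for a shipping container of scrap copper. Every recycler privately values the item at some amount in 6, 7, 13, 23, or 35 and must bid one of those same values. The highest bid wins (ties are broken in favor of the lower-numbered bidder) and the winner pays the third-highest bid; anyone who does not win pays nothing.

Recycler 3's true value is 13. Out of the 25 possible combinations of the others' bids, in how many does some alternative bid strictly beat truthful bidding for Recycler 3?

Others bid (6, 13): truth gives 0; bid 23 gives 7 > 0. Violating.
Others bid (6, 23): truth gives 0; bid 35 gives 7 > 0. Violating.
Others bid (7, 13): truth gives 0; bid 23 gives 6 > 0. Violating.
Others bid (7, 23): truth gives 0; bid 35 gives 6 > 0. Violating.
Others bid (6, 6): truth gives 7; no alternative beats it.
Others bid (6, 7): truth gives 7; no alternative beats it.
(Checking all 25 profiles: 8 have a profitable deviation, 17 do not.)

8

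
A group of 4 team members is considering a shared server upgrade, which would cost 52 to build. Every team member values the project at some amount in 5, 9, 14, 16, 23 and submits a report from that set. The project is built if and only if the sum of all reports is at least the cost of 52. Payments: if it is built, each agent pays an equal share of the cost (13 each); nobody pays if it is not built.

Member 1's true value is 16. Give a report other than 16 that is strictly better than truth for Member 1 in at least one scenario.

23

Suppose Member 2 reports 5, Member 3 reports 5 and Member 4 reports 23.
Report 16: project not built, utility 0.
Report 23: project built, pays 13, utility 16 - 13 = 3.
So reporting 23 beats truth here (3 > 0).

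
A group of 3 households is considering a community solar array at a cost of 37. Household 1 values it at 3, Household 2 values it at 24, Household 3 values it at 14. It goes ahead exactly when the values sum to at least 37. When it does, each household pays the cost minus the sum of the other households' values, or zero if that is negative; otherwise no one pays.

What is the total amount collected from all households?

30

Total value 41 ≥ cost 37, so it is built.
Household 1: others sum to 38; max(0, 37 - 38) = 0.
Household 2: others sum to 17; max(0, 37 - 17) = 20.
Household 3: others sum to 27; max(0, 37 - 27) = 10.
Total collected = 0 + 20 + 10 = 30.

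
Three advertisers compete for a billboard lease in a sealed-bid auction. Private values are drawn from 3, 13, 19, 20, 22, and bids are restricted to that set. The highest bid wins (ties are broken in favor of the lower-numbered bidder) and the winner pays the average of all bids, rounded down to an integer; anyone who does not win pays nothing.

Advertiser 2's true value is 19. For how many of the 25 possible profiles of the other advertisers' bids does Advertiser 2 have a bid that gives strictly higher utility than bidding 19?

Others bid (3, 3): truth gives 11; bid 13 gives 13 > 11. Violating.
Others bid (3, 13): truth gives 8; bid 13 gives 10 > 8. Violating.
Others bid (3, 20): truth gives 0; bid 20 gives 5 > 0. Violating.
Others bid (3, 22): truth gives 0; bid 22 gives 4 > 0. Violating.
Others bid (3, 19): truth gives 6; no alternative beats it.
Others bid (13, 3): truth gives 8; no alternative beats it.
(Checking all 25 profiles: 9 have a profitable deviation, 16 do not.)

9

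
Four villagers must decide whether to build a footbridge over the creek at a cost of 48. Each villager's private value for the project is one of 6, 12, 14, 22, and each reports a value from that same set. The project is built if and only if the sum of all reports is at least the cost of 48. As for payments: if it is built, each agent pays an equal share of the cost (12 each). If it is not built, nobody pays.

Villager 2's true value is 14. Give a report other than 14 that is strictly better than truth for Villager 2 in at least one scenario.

22

Suppose Villager 1 reports 6, Villager 3 reports 6 and Villager 4 reports 14.
Report 14: project not built, utility 0.
Report 22: project built, pays 12, utility 14 - 12 = 2.
So reporting 22 beats truth here (2 > 0).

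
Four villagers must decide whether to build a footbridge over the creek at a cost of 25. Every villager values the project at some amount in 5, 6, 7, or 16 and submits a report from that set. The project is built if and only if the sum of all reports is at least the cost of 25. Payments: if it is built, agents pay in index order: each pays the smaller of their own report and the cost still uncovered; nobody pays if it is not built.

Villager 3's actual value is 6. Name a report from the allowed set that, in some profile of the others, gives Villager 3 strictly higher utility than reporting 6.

5

Suppose Villager 1 reports 5, Villager 2 reports 5 and Villager 4 reports 16.
Report 6: project built, pays 6, utility 6 - 6 = 0.
Report 5: project built, pays 5, utility 6 - 5 = 1.
So reporting 5 beats truth here (1 > 0).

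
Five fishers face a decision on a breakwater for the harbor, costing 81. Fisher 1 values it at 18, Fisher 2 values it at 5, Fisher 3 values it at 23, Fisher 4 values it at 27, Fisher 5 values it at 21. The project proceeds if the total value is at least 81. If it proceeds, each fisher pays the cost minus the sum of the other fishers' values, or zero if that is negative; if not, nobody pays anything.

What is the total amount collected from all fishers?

Total value 94 ≥ cost 81, so it is built.
Fisher 1: others sum to 76; max(0, 81 - 76) = 5.
Fisher 2: others sum to 89; max(0, 81 - 89) = 0.
Fisher 3: others sum to 71; max(0, 81 - 71) = 10.
Fisher 4: others sum to 67; max(0, 81 - 67) = 14.
Fisher 5: others sum to 73; max(0, 81 - 73) = 8.
Total collected = 5 + 0 + 10 + 14 + 8 = 37.

37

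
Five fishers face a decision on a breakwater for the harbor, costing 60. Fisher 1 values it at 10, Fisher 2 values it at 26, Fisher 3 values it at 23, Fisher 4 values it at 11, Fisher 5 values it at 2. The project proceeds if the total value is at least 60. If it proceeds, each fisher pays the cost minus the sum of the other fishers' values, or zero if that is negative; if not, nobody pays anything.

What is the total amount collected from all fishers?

Total value 72 ≥ cost 60, so it is built.
Fisher 1: others sum to 62; max(0, 60 - 62) = 0.
Fisher 2: others sum to 46; max(0, 60 - 46) = 14.
Fisher 3: others sum to 49; max(0, 60 - 49) = 11.
Fisher 4: others sum to 61; max(0, 60 - 61) = 0.
Fisher 5: others sum to 70; max(0, 60 - 70) = 0.
Total collected = 0 + 14 + 11 + 0 + 0 = 25.

25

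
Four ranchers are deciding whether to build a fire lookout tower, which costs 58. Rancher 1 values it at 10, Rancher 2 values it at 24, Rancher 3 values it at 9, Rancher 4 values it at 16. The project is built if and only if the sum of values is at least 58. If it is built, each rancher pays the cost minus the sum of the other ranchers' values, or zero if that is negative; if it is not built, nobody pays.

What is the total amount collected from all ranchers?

55

Total value 59 ≥ cost 58, so it is built.
Rancher 1: others sum to 49; max(0, 58 - 49) = 9.
Rancher 2: others sum to 35; max(0, 58 - 35) = 23.
Rancher 3: others sum to 50; max(0, 58 - 50) = 8.
Rancher 4: others sum to 43; max(0, 58 - 43) = 15.
Total collected = 9 + 23 + 8 + 15 = 55.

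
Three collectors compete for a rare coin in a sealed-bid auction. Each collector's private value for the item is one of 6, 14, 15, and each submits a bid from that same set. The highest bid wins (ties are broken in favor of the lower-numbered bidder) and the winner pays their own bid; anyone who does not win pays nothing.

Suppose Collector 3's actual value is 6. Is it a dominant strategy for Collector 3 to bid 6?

Yes

Check each profile of the others' bids and compare truth against every alternative bid.
Others bid (6, 6): truth gives 0, best alternative gives -8.
Others bid (6, 14): truth gives 0, best alternative gives 0.
Others bid (6, 15): truth gives 0, best alternative gives 0.
Others bid (14, 6): truth gives 0, best alternative gives 0.
Others bid (14, 14): truth gives 0, best alternative gives 0.
Others bid (14, 15): truth gives 0, best alternative gives 0.
(Remaining 3 profiles checked similarly; truth is weakly best in each.)
In every case the truthful bid is at least as good as any alternative, so it is a dominant strategy.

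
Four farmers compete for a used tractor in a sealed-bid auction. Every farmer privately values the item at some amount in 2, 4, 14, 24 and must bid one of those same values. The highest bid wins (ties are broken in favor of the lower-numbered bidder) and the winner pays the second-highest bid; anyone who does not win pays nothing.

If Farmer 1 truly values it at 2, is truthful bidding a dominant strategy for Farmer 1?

Check each profile of the others' bids and compare truth against every alternative bid.
Others bid (2, 2, 4): truth gives 0, best alternative gives -2.
Others bid (2, 4, 2): truth gives 0, best alternative gives -2.
Others bid (2, 4, 4): truth gives 0, best alternative gives -2.
Others bid (4, 2, 2): truth gives 0, best alternative gives -2.
Others bid (4, 2, 4): truth gives 0, best alternative gives -2.
Others bid (4, 4, 2): truth gives 0, best alternative gives -2.
(Remaining 58 profiles checked similarly; truth is weakly best in each.)
In every case the truthful bid is at least as good as any alternative, so it is a dominant strategy.

Yes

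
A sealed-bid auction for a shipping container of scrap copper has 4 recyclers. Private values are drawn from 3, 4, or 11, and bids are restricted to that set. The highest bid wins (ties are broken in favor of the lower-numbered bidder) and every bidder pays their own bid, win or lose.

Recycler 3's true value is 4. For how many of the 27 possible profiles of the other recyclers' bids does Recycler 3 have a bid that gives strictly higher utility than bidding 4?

Others bid (3, 3, 11): truth gives -4; bid 3 gives -3 > -4. Violating.
Others bid (3, 4, 3): truth gives -4; bid 3 gives -3 > -4. Violating.
Others bid (3, 4, 4): truth gives -4; bid 3 gives -3 > -4. Violating.
Others bid (3, 4, 11): truth gives -4; bid 3 gives -3 > -4. Violating.
Others bid (3, 3, 3): truth gives 0; no alternative beats it.
Others bid (3, 3, 4): truth gives 0; no alternative beats it.
(Checking all 27 profiles: 25 have a profitable deviation, 2 do not.)

25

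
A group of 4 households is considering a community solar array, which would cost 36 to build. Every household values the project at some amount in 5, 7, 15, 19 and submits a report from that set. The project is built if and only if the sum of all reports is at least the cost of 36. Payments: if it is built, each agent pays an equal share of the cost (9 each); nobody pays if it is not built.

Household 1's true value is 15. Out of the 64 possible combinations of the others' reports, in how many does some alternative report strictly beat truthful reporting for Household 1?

Others report (5, 5, 7): truth gives 0; report 19 gives 6 > 0. Violating.
Others report (5, 7, 5): truth gives 0; report 19 gives 6 > 0. Violating.
Others report (5, 7, 7): truth gives 0; report 19 gives 6 > 0. Violating.
Others report (7, 5, 5): truth gives 0; report 19 gives 6 > 0. Violating.
Others report (5, 5, 5): truth gives 0; no alternative beats it.
Others report (5, 5, 15): truth gives 6; no alternative beats it.
(Checking all 64 profiles: 6 have a profitable deviation, 58 do not.)

6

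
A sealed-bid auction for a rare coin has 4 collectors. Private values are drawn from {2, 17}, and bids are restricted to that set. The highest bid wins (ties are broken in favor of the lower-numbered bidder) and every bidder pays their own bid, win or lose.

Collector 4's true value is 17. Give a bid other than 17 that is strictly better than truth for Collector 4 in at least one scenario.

2

Suppose Collector 1 bids 2, Collector 2 bids 2 and Collector 3 bids 17.
Bid 17: loses but pays 17, utility -17.
Bid 2: loses but pays 2, utility -2.
So bidding 2 beats truth here (-2 > -17).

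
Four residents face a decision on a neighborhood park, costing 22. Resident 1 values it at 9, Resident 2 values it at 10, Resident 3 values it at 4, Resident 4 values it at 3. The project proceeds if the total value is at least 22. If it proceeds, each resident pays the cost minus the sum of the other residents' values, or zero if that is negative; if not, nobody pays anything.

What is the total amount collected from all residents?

Total value 26 ≥ cost 22, so it is built.
Resident 1: others sum to 17; max(0, 22 - 17) = 5.
Resident 2: others sum to 16; max(0, 22 - 16) = 6.
Resident 3: others sum to 22; max(0, 22 - 22) = 0.
Resident 4: others sum to 23; max(0, 22 - 23) = 0.
Total collected = 5 + 6 + 0 + 0 = 11.

11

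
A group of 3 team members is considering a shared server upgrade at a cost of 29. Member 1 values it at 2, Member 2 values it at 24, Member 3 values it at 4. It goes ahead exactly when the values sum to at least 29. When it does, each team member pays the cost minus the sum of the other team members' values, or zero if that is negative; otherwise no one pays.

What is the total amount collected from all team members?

27

Total value 30 ≥ cost 29, so it is built.
Member 1: others sum to 28; max(0, 29 - 28) = 1.
Member 2: others sum to 6; max(0, 29 - 6) = 23.
Member 3: others sum to 26; max(0, 29 - 26) = 3.
Total collected = 1 + 23 + 3 = 27.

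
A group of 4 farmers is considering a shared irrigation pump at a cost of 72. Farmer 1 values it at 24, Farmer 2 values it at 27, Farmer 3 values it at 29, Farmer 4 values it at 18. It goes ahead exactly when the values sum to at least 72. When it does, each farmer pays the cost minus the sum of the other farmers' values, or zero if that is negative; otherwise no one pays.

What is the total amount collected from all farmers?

Total value 98 ≥ cost 72, so it is built.
Farmer 1: others sum to 74; max(0, 72 - 74) = 0.
Farmer 2: others sum to 71; max(0, 72 - 71) = 1.
Farmer 3: others sum to 69; max(0, 72 - 69) = 3.
Farmer 4: others sum to 80; max(0, 72 - 80) = 0.
Total collected = 0 + 1 + 3 + 0 = 4.

4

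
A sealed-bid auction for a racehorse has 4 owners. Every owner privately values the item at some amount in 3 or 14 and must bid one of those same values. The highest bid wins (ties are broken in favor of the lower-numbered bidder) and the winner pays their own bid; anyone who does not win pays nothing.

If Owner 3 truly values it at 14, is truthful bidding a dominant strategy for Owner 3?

Yes

Check each profile of the others' bids and compare truth against every alternative bid.
Others bid (3, 3, 3): truth gives 0, best alternative gives 0.
Others bid (3, 3, 14): truth gives 0, best alternative gives 0.
Others bid (3, 14, 3): truth gives 0, best alternative gives 0.
Others bid (3, 14, 14): truth gives 0, best alternative gives 0.
Others bid (14, 3, 3): truth gives 0, best alternative gives 0.
Others bid (14, 3, 14): truth gives 0, best alternative gives 0.
(Remaining 2 profiles checked similarly; truth is weakly best in each.)
In every case the truthful bid is at least as good as any alternative, so it is a dominant strategy.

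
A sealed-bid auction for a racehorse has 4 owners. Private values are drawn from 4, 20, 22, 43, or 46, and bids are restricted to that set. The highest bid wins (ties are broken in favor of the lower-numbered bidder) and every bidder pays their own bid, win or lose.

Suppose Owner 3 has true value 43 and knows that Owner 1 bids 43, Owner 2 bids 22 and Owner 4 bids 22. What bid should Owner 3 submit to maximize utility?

Bid 4: loses but pays 4, utility -4.
Bid 20: loses but pays 20, utility -20.
Bid 22: loses but pays 22, utility -22.
Bid 43: loses but pays 43, utility -43.
Bid 46: wins, pays 46, utility 43 - 46 = -3.
The best choice is 46 with utility -3.

46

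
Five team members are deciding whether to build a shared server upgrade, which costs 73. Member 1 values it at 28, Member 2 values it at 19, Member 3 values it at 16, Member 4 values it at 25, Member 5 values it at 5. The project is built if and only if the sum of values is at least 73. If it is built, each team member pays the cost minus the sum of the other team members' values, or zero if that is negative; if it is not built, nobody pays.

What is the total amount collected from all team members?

Total value 93 ≥ cost 73, so it is built.
Member 1: others sum to 65; max(0, 73 - 65) = 8.
Member 2: others sum to 74; max(0, 73 - 74) = 0.
Member 3: others sum to 77; max(0, 73 - 77) = 0.
Member 4: others sum to 68; max(0, 73 - 68) = 5.
Member 5: others sum to 88; max(0, 73 - 88) = 0.
Total collected = 8 + 0 + 0 + 5 + 0 = 13.

13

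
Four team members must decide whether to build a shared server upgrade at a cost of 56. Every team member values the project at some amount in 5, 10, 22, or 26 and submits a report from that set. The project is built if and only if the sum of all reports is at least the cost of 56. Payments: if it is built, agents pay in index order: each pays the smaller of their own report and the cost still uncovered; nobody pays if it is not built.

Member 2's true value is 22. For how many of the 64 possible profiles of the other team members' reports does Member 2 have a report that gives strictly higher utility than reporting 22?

Others report (5, 22, 22): truth gives 0; report 10 gives 12 > 0. Violating.
Others report (5, 22, 26): truth gives 0; report 5 gives 17 > 0. Violating.
Others report (5, 26, 22): truth gives 0; report 5 gives 17 > 0. Violating.
Others report (5, 26, 26): truth gives 0; report 5 gives 17 > 0. Violating.
Others report (5, 5, 5): truth gives 0; no alternative beats it.
Others report (5, 5, 10): truth gives 0; no alternative beats it.
(Checking all 64 profiles: 35 have a profitable deviation, 29 do not.)

35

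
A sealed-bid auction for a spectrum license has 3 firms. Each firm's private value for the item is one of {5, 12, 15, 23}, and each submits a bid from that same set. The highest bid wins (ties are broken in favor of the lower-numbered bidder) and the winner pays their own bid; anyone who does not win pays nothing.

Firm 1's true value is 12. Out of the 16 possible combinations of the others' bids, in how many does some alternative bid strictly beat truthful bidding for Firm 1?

Others bid (5, 5): truth gives 0; bid 5 gives 7 > 0. Violating.
Others bid (5, 12): truth gives 0; no alternative beats it.
Others bid (5, 15): truth gives 0; no alternative beats it.
(Checking all 16 profiles: 1 has a profitable deviation, 15 do not.)

1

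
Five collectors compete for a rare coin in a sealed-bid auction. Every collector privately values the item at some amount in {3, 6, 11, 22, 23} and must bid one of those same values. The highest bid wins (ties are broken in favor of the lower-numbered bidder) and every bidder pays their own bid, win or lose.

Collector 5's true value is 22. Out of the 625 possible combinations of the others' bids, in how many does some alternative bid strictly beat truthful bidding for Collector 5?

560

Others bid (3, 3, 3, 3): truth gives 0; bid 6 gives 16 > 0. Violating.
Others bid (3, 3, 3, 6): truth gives 0; bid 11 gives 11 > 0. Violating.
Others bid (3, 3, 3, 22): truth gives -22; bid 23 gives -1 > -22. Violating.
Others bid (3, 3, 3, 23): truth gives -22; bid 3 gives -3 > -22. Violating.
Others bid (3, 3, 3, 11): truth gives 0; no alternative beats it.
Others bid (3, 3, 6, 11): truth gives 0; no alternative beats it.
(Checking all 625 profiles: 560 have a profitable deviation, 65 do not.)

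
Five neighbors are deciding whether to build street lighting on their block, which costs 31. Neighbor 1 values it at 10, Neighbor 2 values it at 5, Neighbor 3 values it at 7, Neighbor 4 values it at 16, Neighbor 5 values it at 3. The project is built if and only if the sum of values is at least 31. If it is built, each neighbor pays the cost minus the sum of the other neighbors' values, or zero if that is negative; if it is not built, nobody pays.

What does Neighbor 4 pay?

Total value 41 ≥ cost 31, so the project is built.
The other neighbors' values sum to 25.
Cost minus that sum is 31 - 25 = 6.

6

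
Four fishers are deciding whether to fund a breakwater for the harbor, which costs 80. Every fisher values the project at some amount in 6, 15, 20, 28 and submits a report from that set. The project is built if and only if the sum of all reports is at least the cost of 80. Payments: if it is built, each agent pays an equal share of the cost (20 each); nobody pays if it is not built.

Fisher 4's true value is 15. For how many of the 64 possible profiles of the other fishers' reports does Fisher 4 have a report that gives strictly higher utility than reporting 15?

6

Others report (15, 28, 28): truth gives -5; report 6 gives 0 > -5. Violating.
Others report (20, 20, 28): truth gives -5; report 6 gives 0 > -5. Violating.
Others report (20, 28, 20): truth gives -5; report 6 gives 0 > -5. Violating.
Others report (28, 15, 28): truth gives -5; report 6 gives 0 > -5. Violating.
Others report (6, 6, 6): truth gives 0; no alternative beats it.
Others report (6, 6, 15): truth gives 0; no alternative beats it.
(Checking all 64 profiles: 6 have a profitable deviation, 58 do not.)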